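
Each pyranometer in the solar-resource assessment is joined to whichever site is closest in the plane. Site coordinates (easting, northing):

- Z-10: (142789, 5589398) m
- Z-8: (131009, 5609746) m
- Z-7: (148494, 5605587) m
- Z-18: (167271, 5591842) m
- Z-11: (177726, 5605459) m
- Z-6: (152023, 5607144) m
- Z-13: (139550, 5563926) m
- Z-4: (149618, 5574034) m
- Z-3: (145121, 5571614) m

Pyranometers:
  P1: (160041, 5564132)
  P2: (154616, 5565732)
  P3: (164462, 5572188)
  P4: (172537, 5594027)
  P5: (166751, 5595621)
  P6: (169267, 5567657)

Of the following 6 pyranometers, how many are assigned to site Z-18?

P1 → Z-4
P2 → Z-4
P3 → Z-4
P4 → Z-18
P5 → Z-18
P6 → Z-4
2 of the 6 go to Z-18.

2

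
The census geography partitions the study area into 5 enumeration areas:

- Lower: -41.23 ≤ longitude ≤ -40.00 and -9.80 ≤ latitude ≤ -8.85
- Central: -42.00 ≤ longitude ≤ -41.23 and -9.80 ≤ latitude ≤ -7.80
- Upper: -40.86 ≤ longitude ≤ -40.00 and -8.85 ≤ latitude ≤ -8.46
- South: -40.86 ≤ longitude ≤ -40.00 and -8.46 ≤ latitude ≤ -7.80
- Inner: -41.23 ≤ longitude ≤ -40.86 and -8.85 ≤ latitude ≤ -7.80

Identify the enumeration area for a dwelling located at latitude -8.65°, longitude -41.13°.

The point has longitude = -41.13 and latitude = -8.65.
Only Inner satisfies -41.23 ≤ longitude ≤ -40.86 and -8.85 ≤ latitude ≤ -7.80.

Inner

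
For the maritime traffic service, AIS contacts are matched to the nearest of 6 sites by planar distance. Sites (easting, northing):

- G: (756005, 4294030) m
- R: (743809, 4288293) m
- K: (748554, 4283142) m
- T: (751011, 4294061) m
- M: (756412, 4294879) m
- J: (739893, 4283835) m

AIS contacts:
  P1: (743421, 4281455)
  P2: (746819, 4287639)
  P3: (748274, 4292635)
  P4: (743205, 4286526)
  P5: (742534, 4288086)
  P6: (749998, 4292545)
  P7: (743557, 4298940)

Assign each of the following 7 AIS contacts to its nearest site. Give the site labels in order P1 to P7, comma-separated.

J, R, T, R, R, T, T

P1 → J (d²=18111184.00)
P2 → R (d²=9487816.00)
P3 → T (d²=9524645.00)
P4 → R (d²=3487105.00)
P5 → R (d²=1668474.00)
P6 → T (d²=3324425.00)
P7 → T (d²=79366757.00)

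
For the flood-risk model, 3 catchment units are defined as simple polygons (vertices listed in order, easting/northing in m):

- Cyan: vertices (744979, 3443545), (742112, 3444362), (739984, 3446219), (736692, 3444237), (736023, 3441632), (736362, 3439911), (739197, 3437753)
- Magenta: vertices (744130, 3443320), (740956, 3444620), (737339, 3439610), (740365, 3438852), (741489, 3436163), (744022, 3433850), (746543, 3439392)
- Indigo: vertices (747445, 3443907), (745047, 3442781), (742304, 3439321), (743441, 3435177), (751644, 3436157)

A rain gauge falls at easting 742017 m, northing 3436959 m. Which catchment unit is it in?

Magenta

Cast a ray rightward from (742017, 3436959). For each polygon, the edges (by vertex number in listed order) whose endpoints lie on opposite sides of northing = 3436959, where each meets that height, and whether that is right or left of the point:
Cyan: no edge straddles that height → 0 crossings.
Magenta: 4–5 at easting≈741156.3 (left), 6–7 at easting≈745436.3 (right) → 1 crossing.
Indigo: 3–4 at easting≈742952.1 (right), 5–1 at easting≈751209.5 (right) → 2 crossings.
Only Magenta has an odd count, so the point is inside Magenta.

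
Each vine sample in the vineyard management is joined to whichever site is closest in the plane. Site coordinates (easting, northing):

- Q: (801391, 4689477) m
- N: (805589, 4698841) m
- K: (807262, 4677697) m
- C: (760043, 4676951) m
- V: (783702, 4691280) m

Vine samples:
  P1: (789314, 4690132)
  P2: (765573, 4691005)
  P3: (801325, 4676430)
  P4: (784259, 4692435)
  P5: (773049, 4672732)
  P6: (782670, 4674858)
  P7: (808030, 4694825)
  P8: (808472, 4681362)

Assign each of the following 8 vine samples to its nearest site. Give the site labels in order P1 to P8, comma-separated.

V, C, K, V, C, V, N, K

P1 → V (d²=32812448.00)
P2 → C (d²=228095816.00)
P3 → K (d²=36853258.00)
P4 → V (d²=1644274.00)
P5 → C (d²=186955997.00)
P6 → V (d²=270747108.00)
P7 → N (d²=22086737.00)
P8 → K (d²=14896325.00)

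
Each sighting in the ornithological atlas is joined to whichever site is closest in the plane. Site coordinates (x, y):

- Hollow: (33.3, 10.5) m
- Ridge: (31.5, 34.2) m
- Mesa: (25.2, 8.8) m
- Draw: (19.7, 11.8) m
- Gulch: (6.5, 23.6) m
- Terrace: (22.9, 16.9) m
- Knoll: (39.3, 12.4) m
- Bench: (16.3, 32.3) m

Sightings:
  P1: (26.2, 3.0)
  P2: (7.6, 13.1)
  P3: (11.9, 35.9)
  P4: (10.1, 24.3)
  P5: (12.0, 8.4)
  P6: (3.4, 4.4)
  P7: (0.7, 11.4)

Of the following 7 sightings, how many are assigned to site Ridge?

P1 → Mesa
P2 → Gulch
P3 → Bench
P4 → Gulch
P5 → Draw
P6 → Draw
P7 → Gulch
0 of the 7 go to Ridge.

0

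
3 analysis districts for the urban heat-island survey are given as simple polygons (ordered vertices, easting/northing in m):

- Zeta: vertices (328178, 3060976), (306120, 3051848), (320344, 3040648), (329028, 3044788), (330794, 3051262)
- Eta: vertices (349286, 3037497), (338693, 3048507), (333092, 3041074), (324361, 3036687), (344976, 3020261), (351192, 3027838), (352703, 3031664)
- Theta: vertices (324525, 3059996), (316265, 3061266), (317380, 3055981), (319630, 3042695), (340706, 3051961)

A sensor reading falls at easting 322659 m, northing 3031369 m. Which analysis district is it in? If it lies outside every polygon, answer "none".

none

Cast a ray rightward from (322659, 3031369). For each polygon, the edges (by vertex number in listed order) whose endpoints lie on opposite sides of northing = 3031369, where each meets that height, and whether that is right or left of the point:
Zeta: no edge straddles that height → 0 crossings.
Eta: 4–5 at easting≈331035.2 (right), 6–7 at easting≈352586.5 (right) → 2 crossings.
Theta: no edge straddles that height → 0 crossings.
All counts are even, so the point lies outside every listed polygon.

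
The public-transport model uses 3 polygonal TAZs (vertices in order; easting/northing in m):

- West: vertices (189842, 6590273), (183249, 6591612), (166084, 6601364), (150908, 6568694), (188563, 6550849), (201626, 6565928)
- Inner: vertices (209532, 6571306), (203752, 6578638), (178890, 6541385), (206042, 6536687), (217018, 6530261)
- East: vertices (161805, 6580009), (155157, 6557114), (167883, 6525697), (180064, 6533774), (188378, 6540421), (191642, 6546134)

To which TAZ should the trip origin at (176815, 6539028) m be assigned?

East

Cast a ray rightward from (176815, 6539028). For each polygon, the edges (by vertex number in listed order) whose endpoints lie on opposite sides of northing = 6539028, where each meets that height, and whether that is right or left of the point:
West: no edge straddles that height → 0 crossings.
Inner: 3–4 at easting≈192512.2 (right), 5–1 at easting≈215419.0 (right) → 2 crossings.
East: 2–3 at easting≈162483.0 (left), 4–5 at easting≈186635.6 (right) → 1 crossing.
Only East has an odd count, so the point is inside East.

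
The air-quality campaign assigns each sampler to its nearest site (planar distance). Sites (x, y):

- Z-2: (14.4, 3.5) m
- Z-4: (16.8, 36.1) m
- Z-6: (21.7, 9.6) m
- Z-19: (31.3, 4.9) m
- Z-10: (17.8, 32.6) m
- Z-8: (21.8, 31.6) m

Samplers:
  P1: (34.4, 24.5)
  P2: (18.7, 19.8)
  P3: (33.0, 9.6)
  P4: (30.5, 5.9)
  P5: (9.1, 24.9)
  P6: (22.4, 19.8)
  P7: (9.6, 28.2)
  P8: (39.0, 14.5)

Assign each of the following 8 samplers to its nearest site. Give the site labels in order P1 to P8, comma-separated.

Z-8, Z-6, Z-19, Z-19, Z-10, Z-6, Z-10, Z-19

P1 → Z-8 (d²=209.17)
P2 → Z-6 (d²=113.04)
P3 → Z-19 (d²=24.98)
P4 → Z-19 (d²=1.64)
P5 → Z-10 (d²=134.98)
P6 → Z-6 (d²=104.53)
P7 → Z-10 (d²=86.60)
P8 → Z-19 (d²=151.45)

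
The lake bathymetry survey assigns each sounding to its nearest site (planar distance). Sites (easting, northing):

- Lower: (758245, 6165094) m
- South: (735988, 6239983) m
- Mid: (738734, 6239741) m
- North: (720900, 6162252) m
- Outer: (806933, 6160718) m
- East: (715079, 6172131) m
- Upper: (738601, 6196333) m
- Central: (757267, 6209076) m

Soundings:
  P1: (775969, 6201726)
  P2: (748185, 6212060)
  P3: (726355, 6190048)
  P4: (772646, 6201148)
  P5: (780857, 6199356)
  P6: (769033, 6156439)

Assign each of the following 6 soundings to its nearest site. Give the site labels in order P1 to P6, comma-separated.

Central, Central, Upper, Central, Central, Lower

P1 → Central (d²=403787304.00)
P2 → Central (d²=91386980.00)
P3 → Upper (d²=189465741.00)
P4 → Central (d²=299366825.00)
P5 → Central (d²=650966500.00)
P6 → Lower (d²=191289969.00)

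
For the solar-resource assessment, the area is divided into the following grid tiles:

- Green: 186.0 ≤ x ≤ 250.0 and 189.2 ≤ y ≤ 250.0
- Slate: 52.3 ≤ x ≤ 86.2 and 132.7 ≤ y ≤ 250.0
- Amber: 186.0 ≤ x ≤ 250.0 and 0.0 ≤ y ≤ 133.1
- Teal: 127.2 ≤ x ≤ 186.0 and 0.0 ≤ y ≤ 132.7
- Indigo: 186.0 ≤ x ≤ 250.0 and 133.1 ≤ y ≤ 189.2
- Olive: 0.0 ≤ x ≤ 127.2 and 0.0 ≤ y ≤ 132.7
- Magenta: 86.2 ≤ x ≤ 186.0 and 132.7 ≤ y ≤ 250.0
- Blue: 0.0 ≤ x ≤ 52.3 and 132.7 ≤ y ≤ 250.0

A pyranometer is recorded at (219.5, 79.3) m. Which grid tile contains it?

Amber

The point has x = 219.5 and y = 79.3.
Only Amber satisfies 186.0 ≤ x ≤ 250.0 and 0.0 ≤ y ≤ 133.1.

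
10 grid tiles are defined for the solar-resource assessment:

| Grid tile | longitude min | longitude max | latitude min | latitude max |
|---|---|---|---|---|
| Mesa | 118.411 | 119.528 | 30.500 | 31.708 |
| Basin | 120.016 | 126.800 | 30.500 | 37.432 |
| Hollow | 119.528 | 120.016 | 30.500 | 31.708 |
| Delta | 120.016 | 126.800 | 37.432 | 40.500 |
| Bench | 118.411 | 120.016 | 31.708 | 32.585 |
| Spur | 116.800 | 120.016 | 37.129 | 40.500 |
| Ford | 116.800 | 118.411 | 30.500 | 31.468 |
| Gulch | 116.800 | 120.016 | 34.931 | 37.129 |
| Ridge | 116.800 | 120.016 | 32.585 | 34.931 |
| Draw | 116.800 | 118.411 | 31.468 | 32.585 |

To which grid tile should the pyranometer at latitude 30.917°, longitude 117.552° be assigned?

The point has longitude = 117.552 and latitude = 30.917.
Only Ford satisfies 116.800 ≤ longitude ≤ 118.411 and 30.500 ≤ latitude ≤ 31.468.

Ford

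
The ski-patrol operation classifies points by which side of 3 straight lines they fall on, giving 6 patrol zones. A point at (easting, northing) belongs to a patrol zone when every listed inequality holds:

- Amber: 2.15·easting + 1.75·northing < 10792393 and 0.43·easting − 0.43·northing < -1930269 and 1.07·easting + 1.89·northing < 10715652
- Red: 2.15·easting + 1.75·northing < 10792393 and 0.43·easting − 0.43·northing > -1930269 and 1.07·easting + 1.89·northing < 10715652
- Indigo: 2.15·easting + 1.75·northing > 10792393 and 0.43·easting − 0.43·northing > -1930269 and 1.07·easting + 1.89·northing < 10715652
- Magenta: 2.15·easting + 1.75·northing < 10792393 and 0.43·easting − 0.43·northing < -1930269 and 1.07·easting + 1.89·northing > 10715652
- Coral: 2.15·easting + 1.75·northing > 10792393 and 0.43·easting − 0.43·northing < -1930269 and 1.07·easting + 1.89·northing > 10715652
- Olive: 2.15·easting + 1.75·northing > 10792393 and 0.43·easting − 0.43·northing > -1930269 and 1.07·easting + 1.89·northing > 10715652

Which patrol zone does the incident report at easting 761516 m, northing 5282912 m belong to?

2.15·761516 + 1.75·5282912 = 10882355.400, which is > 10792393
0.43·761516 − 0.43·5282912 = -1944200.280, which is < -1930269
1.07·761516 + 1.89·5282912 = 10799525.800, which is > 10715652
This sign pattern matches Coral.

Coral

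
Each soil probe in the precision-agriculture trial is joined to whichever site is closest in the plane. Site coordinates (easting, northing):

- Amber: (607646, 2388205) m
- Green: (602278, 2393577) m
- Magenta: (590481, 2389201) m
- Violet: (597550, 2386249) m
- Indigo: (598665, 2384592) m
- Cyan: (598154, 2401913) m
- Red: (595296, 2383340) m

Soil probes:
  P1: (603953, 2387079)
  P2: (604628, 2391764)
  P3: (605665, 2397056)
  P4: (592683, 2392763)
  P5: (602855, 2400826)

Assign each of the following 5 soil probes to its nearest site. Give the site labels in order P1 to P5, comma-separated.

P1 → Amber (d²=14906125.00)
P2 → Green (d²=8809469.00)
P3 → Green (d²=23575210.00)
P4 → Magenta (d²=17536648.00)
P5 → Cyan (d²=23280970.00)

Amber, Green, Green, Magenta, Cyan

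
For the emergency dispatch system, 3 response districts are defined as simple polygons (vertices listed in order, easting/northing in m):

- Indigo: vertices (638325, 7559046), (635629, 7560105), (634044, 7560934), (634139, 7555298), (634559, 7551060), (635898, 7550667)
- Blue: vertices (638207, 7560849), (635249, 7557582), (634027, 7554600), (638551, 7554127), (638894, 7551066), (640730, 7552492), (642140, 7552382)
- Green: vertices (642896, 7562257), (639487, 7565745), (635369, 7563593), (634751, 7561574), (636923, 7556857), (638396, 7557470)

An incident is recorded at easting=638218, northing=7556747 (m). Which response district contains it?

Blue

Cast a ray rightward from (638218, 7556747). For each polygon, the edges (by vertex number in listed order) whose endpoints lie on opposite sides of northing = 7556747, where each meets that height, and whether that is right or left of the point:
Indigo: 3–4 at easting≈634114.6 (left), 6–1 at easting≈637659.1 (left) → 0 crossings.
Blue: 2–3 at easting≈634906.8 (left), 7–1 at easting≈640112.4 (right) → 1 crossing.
Green: no edge straddles that height → 0 crossings.
Only Blue has an odd count, so the point is inside Blue.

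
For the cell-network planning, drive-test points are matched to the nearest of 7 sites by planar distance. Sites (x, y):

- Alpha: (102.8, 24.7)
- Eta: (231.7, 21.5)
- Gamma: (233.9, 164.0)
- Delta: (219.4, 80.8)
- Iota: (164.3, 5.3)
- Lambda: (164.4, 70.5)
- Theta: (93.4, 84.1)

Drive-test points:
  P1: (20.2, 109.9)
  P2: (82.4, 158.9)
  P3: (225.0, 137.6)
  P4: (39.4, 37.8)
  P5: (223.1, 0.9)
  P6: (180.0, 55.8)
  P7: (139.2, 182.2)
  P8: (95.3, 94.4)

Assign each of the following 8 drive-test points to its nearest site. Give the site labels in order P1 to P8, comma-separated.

P1 → Theta (d²=6023.88)
P2 → Theta (d²=5716.04)
P3 → Gamma (d²=776.17)
P4 → Alpha (d²=4191.17)
P5 → Eta (d²=498.32)
P6 → Lambda (d²=459.45)
P7 → Gamma (d²=9299.33)
P8 → Theta (d²=109.70)

Theta, Theta, Gamma, Alpha, Eta, Lambda, Gamma, Theta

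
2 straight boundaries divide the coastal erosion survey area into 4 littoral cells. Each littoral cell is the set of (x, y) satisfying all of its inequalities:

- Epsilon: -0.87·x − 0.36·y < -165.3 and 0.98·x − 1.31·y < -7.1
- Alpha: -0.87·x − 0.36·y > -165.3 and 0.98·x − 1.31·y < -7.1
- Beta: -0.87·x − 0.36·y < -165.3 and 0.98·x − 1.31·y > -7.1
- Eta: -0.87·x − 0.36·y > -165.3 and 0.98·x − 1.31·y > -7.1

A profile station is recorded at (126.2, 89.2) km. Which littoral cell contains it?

Eta

-0.87·126.2 − 0.36·89.2 = -141.906, which is > -165.3
0.98·126.2 − 1.31·89.2 = 6.824, which is > -7.1
This sign pattern matches Eta.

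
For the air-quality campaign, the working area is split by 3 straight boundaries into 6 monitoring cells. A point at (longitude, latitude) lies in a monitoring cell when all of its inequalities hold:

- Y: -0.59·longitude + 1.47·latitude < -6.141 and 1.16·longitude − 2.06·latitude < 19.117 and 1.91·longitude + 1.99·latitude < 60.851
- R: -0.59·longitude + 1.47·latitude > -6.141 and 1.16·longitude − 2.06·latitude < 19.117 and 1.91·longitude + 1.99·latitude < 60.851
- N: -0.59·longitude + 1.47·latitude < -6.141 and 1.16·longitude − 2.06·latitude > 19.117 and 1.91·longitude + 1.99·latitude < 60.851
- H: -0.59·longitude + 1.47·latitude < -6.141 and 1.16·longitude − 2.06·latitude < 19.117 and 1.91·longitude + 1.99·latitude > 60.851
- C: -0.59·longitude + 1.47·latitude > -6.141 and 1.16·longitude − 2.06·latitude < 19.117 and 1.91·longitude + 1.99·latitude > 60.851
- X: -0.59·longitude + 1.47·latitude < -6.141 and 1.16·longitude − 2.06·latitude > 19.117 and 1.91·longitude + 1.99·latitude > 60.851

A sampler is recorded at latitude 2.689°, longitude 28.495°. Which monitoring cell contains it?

-0.59·28.495 + 1.47·2.689 = -12.859, which is < -6.141
1.16·28.495 − 2.06·2.689 = 27.515, which is > 19.117
1.91·28.495 + 1.99·2.689 = 59.777, which is < 60.851
This sign pattern matches N.

N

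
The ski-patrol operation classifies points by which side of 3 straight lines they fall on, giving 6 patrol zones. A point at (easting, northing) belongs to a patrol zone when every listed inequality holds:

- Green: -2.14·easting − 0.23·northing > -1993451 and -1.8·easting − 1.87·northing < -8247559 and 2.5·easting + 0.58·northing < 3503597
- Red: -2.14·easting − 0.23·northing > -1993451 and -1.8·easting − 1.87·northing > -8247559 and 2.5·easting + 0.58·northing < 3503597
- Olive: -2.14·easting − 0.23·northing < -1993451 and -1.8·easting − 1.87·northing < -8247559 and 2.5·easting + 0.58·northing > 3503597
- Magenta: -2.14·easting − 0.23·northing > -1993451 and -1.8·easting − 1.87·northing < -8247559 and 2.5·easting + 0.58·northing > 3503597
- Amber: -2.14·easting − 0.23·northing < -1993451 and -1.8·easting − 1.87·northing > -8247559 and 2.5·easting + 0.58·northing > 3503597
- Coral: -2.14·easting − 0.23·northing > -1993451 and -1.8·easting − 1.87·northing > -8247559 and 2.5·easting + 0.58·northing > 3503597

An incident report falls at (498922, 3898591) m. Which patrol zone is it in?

Coral

-2.14·498922 − 0.23·3898591 = -1964369.010, which is > -1993451
-1.8·498922 − 1.87·3898591 = -8188424.770, which is > -8247559
2.5·498922 + 0.58·3898591 = 3508487.780, which is > 3503597
This sign pattern matches Coral.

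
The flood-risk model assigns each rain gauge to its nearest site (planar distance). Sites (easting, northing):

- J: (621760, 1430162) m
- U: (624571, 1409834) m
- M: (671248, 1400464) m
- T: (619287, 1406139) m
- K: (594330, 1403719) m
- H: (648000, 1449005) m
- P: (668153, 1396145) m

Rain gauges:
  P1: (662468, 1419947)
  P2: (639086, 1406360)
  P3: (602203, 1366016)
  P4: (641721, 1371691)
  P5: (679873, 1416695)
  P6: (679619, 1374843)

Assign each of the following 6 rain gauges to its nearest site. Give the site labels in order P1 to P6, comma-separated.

M, U, K, P, M, P

P1 → M (d²=456675689.00)
P2 → U (d²=222753901.00)
P3 → K (d²=1483500338.00)
P4 → P (d²=1296648740.00)
P5 → M (d²=337835986.00)
P6 → P (d²=585244360.00)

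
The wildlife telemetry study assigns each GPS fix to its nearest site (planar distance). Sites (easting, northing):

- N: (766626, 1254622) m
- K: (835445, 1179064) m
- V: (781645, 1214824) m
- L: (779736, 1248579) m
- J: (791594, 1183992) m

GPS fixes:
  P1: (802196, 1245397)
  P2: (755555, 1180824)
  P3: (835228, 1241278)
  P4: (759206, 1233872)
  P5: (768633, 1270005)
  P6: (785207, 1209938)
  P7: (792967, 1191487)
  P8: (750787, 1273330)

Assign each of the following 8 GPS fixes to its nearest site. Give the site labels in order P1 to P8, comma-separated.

L, J, L, N, N, V, J, N

P1 → L (d²=514576724.00)
P2 → J (d²=1308845745.00)
P3 → L (d²=3132666665.00)
P4 → N (d²=485618900.00)
P5 → N (d²=240664738.00)
P6 → V (d²=36560840.00)
P7 → J (d²=58060154.00)
P8 → N (d²=600863185.00)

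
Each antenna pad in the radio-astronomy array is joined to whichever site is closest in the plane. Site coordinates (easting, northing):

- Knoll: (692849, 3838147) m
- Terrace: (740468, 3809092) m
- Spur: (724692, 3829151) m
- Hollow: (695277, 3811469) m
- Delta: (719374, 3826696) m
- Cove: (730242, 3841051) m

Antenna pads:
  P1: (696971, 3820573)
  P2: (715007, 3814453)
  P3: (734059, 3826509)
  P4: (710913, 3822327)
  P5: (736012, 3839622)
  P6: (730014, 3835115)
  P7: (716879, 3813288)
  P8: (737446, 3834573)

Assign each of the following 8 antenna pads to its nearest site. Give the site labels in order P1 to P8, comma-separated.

P1 → Hollow (d²=85752452.00)
P2 → Delta (d²=168961738.00)
P3 → Spur (d²=94720853.00)
P4 → Delta (d²=90676682.00)
P5 → Cove (d²=35334941.00)
P6 → Cove (d²=35288080.00)
P7 → Delta (d²=185999489.00)
P8 → Cove (d²=93862100.00)

Hollow, Delta, Spur, Delta, Cove, Cove, Delta, Cove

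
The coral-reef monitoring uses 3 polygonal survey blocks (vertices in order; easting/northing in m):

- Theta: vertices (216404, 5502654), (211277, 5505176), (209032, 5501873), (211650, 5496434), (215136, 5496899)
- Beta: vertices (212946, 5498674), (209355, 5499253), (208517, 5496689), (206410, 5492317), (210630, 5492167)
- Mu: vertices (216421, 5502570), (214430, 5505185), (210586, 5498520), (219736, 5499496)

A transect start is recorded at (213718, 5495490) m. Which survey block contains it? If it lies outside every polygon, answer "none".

Cast a ray rightward from (213718, 5495490). For each polygon, the edges (by vertex number in listed order) whose endpoints lie on opposite sides of northing = 5495490, where each meets that height, and whether that is right or left of the point:
Theta: no edge straddles that height → 0 crossings.
Beta: 3–4 at easting≈207939.2 (left), 5–1 at easting≈211812.7 (left) → 0 crossings.
Mu: no edge straddles that height → 0 crossings.
All counts are even, so the point lies outside every listed polygon.

none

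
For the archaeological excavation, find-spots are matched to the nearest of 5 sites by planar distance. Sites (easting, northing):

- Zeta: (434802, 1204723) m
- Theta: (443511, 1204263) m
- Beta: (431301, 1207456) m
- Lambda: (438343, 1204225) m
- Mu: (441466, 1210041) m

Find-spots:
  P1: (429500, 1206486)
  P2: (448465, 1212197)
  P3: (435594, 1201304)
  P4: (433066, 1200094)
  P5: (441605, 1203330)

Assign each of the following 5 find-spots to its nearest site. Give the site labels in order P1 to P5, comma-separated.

Beta, Mu, Zeta, Zeta, Theta

P1 → Beta (d²=4184501.00)
P2 → Mu (d²=53634337.00)
P3 → Zeta (d²=12316825.00)
P4 → Zeta (d²=24441337.00)
P5 → Theta (d²=4503325.00)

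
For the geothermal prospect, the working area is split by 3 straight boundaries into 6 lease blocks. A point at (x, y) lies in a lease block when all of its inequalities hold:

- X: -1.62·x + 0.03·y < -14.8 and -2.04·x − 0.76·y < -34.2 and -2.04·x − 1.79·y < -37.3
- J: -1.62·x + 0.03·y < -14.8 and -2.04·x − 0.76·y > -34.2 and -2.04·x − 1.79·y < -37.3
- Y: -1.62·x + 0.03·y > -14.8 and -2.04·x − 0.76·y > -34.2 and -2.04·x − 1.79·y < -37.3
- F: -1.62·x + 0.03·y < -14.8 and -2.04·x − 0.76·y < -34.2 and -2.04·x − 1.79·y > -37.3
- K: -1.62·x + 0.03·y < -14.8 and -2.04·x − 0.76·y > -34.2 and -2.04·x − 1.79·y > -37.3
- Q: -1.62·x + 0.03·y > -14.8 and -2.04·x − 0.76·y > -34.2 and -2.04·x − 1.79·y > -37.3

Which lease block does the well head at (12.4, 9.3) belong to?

-1.62·12.4 + 0.03·9.3 = -19.809, which is < -14.8
-2.04·12.4 − 0.76·9.3 = -32.364, which is > -34.2
-2.04·12.4 − 1.79·9.3 = -41.943, which is < -37.3
This sign pattern matches J.

J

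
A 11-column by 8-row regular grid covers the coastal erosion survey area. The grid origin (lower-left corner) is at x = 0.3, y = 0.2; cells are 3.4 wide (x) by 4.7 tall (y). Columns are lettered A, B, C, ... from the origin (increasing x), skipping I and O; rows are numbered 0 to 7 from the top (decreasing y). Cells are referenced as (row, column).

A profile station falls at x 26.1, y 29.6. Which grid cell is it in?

(1, H)

Column index: ⌊(26.1 − 0.3) / 3.4⌋ = ⌊7.588⌋ = 7 → column H
Row offset from origin: ⌊(29.6 − 0.2) / 4.7⌋ = ⌊6.255⌋ = 6 → row 1 (counted from top)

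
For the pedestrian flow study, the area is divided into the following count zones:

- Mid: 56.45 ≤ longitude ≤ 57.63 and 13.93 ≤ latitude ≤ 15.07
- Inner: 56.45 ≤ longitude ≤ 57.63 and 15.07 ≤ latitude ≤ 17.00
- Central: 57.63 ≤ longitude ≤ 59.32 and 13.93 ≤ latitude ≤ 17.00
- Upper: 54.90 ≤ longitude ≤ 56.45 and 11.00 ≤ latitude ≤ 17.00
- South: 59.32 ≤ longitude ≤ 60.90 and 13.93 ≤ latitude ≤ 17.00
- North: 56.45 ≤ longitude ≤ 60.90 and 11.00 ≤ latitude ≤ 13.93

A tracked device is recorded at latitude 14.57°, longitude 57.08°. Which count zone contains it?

The point has longitude = 57.08 and latitude = 14.57.
Only Mid satisfies 56.45 ≤ longitude ≤ 57.63 and 13.93 ≤ latitude ≤ 15.07.

Mid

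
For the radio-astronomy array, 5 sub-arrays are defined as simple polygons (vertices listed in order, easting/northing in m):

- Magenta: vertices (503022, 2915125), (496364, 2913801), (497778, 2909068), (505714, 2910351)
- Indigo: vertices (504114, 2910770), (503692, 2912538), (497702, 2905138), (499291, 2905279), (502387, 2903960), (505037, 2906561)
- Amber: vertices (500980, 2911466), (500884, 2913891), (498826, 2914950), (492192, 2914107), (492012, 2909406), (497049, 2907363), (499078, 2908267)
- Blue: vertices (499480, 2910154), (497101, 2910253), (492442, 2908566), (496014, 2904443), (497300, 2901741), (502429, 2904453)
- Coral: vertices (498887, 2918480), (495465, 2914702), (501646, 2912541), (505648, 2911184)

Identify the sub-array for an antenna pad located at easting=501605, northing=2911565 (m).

Magenta

Cast a ray rightward from (501605, 2911565). For each polygon, the edges (by vertex number in listed order) whose endpoints lie on opposite sides of northing = 2911565, where each meets that height, and whether that is right or left of the point:
Magenta: 2–3 at easting≈497032.0 (left), 4–1 at easting≈505029.4 (right) → 1 crossing.
Indigo: 1–2 at easting≈503924.2 (right), 2–3 at easting≈502904.4 (right) → 2 crossings.
Amber: 1–2 at easting≈500976.1 (left), 4–5 at easting≈492094.7 (left) → 0 crossings.
Blue: no edge straddles that height → 0 crossings.
Coral: 3–4 at easting≈504524.4 (right), 4–1 at easting≈505294.9 (right) → 2 crossings.
Only Magenta has an odd count, so the point is inside Magenta.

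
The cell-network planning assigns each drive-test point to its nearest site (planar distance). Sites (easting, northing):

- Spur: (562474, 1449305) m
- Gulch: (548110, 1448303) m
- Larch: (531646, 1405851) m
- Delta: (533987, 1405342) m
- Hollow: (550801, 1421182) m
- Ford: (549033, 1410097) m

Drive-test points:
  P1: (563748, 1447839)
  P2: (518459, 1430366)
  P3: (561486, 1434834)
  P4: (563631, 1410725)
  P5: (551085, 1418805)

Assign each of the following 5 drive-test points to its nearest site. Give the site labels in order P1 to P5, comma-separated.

P1 → Spur (d²=3772232.00)
P2 → Larch (d²=774882194.00)
P3 → Spur (d²=210385985.00)
P4 → Ford (d²=213495988.00)
P5 → Hollow (d²=5730785.00)

Spur, Larch, Spur, Ford, Hollow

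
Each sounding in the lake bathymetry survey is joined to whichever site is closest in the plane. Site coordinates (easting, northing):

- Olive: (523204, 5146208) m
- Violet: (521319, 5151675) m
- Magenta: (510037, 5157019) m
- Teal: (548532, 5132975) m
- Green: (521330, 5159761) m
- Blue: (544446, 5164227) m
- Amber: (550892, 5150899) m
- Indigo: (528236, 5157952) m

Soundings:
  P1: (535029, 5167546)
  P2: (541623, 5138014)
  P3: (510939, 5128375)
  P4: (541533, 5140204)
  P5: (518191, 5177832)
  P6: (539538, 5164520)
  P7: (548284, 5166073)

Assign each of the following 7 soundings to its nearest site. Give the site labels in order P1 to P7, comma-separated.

Blue, Teal, Olive, Teal, Green, Blue, Blue

P1 → Blue (d²=99695650.00)
P2 → Teal (d²=73125802.00)
P3 → Olive (d²=468446114.00)
P4 → Teal (d²=101244442.00)
P5 → Green (d²=336414362.00)
P6 → Blue (d²=24174313.00)
P7 → Blue (d²=18137960.00)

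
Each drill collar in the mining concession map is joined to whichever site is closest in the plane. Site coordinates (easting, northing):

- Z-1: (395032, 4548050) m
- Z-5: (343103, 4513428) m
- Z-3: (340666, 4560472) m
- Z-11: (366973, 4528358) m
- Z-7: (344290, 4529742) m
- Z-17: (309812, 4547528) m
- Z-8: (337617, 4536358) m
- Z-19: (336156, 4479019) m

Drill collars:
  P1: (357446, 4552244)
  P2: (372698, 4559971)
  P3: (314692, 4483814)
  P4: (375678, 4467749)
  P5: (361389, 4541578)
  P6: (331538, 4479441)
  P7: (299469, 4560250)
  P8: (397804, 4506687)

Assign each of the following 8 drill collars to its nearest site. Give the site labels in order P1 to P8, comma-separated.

P1 → Z-3 (d²=349268384.00)
P2 → Z-1 (d²=640917797.00)
P3 → Z-19 (d²=483695321.00)
P4 → Z-19 (d²=1689001384.00)
P5 → Z-11 (d²=205949456.00)
P6 → Z-19 (d²=21504008.00)
P7 → Z-17 (d²=268826933.00)
P8 → Z-11 (d²=1420182802.00)

Z-3, Z-1, Z-19, Z-19, Z-11, Z-19, Z-17, Z-11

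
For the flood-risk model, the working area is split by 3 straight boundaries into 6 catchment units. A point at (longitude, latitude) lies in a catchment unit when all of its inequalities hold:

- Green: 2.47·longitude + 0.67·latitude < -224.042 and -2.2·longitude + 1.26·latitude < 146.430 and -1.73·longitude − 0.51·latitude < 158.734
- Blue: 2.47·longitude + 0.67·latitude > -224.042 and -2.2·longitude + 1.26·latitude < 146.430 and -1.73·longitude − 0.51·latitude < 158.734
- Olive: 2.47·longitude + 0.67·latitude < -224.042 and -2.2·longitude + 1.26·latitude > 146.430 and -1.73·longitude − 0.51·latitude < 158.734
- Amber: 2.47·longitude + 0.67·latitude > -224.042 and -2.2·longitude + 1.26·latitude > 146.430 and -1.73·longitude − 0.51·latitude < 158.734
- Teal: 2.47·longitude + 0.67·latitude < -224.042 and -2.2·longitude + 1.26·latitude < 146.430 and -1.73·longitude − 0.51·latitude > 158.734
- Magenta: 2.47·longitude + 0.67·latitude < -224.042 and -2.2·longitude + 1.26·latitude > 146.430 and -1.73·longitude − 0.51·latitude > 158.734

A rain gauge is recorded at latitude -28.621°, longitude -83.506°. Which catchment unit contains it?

Magenta

2.47·-83.506 + 0.67·-28.621 = -225.436, which is < -224.042
-2.2·-83.506 + 1.26·-28.621 = 147.651, which is > 146.430
-1.73·-83.506 − 0.51·-28.621 = 159.062, which is > 158.734
This sign pattern matches Magenta.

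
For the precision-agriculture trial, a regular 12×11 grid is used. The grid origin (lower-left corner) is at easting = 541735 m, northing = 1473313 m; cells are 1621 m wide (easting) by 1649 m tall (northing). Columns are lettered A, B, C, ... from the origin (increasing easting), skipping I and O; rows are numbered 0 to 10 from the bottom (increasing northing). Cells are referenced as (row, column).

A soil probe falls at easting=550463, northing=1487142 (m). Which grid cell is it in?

(8, F)

Column index: ⌊(550463 − 541735) / 1621⌋ = ⌊5.384⌋ = 5 → column F
Row offset from origin: ⌊(1487142 − 1473313) / 1649⌋ = ⌊8.386⌋ = 8 → row 8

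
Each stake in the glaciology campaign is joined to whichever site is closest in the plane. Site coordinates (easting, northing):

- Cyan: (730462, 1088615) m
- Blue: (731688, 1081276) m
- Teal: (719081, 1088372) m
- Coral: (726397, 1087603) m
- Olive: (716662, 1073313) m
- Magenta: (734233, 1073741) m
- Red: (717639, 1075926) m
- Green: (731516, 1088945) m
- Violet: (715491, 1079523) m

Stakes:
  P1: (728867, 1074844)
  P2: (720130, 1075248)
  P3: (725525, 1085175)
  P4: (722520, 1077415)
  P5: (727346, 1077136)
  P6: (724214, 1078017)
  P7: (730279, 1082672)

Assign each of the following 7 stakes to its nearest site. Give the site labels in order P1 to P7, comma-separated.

P1 → Magenta (d²=30010565.00)
P2 → Red (d²=6664765.00)
P3 → Coral (d²=6655568.00)
P4 → Red (d²=26041282.00)
P5 → Blue (d²=35992564.00)
P6 → Red (d²=47602906.00)
P7 → Blue (d²=3934097.00)

Magenta, Red, Coral, Red, Blue, Red, Blue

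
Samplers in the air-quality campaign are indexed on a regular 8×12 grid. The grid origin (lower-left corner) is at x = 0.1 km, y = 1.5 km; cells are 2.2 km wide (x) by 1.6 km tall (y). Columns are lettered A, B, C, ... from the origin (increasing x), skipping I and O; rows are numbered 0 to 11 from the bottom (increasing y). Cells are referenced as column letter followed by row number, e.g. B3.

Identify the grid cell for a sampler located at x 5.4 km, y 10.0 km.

Column index: ⌊(5.4 − 0.1) / 2.2⌋ = ⌊2.409⌋ = 2 → column C
Row offset from origin: ⌊(10.0 − 1.5) / 1.6⌋ = ⌊5.312⌋ = 5 → row 5

C5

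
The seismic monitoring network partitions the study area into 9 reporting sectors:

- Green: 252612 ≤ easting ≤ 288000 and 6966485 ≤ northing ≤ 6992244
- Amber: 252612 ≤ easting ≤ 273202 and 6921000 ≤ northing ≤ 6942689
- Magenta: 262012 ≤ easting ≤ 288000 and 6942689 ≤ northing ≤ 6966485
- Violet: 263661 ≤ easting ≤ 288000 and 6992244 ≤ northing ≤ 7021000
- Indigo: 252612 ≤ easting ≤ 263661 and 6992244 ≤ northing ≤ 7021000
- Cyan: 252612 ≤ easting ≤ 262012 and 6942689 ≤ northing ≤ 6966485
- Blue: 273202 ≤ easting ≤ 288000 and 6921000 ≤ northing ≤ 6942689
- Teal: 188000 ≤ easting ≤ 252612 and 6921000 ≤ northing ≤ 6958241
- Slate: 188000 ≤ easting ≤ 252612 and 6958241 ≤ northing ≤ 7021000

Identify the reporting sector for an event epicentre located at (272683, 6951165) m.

Magenta

The point has easting = 272683 and northing = 6951165.
Only Magenta satisfies 262012 ≤ easting ≤ 288000 and 6942689 ≤ northing ≤ 6966485.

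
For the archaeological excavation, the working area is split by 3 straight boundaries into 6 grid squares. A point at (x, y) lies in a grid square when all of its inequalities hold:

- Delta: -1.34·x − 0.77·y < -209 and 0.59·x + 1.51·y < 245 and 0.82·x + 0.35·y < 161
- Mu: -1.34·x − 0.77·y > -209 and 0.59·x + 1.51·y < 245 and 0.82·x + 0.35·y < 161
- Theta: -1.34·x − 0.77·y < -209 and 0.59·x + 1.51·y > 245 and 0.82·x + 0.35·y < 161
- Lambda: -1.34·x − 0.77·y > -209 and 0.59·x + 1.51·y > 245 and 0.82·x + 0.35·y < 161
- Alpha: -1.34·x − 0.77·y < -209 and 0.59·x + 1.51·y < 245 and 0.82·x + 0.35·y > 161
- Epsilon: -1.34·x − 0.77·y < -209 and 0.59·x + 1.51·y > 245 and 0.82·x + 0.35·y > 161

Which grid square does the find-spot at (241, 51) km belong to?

Alpha

-1.34·241 − 0.77·51 = -362.210, which is < -209
0.59·241 + 1.51·51 = 219.200, which is < 245
0.82·241 + 0.35·51 = 215.470, which is > 161
This sign pattern matches Alpha.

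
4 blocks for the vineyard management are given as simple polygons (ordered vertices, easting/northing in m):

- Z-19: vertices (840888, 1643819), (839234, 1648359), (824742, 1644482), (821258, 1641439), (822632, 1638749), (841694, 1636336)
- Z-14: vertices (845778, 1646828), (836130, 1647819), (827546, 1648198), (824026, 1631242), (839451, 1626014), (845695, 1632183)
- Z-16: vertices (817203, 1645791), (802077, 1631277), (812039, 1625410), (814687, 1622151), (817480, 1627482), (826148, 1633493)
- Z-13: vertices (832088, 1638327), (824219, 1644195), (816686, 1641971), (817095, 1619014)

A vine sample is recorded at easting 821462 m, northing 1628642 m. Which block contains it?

Cast a ray rightward from (821462, 1628642). For each polygon, the edges (by vertex number in listed order) whose endpoints lie on opposite sides of northing = 1628642, where each meets that height, and whether that is right or left of the point:
Z-19: no edge straddles that height → 0 crossings.
Z-14: 4–5 at easting≈831697.2 (right), 5–6 at easting≈842111.0 (right) → 2 crossings.
Z-16: 2–3 at easting≈806551.2 (left), 5–6 at easting≈819152.7 (left) → 0 crossings.
Z-13: 3–4 at easting≈816923.5 (left), 4–1 at easting≈824569.4 (right) → 1 crossing.
Only Z-13 has an odd count, so the point is inside Z-13.

Z-13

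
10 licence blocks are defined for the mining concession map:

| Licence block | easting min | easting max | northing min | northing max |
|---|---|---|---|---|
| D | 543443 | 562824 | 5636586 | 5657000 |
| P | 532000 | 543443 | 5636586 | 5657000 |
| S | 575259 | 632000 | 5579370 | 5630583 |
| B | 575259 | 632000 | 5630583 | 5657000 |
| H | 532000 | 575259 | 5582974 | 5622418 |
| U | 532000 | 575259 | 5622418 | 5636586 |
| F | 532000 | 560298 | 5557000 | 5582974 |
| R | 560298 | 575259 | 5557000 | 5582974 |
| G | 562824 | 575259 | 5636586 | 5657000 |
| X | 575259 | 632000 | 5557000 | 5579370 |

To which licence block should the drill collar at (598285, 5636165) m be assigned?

B

The point has easting = 598285 and northing = 5636165.
Only B satisfies 575259 ≤ easting ≤ 632000 and 5630583 ≤ northing ≤ 5657000.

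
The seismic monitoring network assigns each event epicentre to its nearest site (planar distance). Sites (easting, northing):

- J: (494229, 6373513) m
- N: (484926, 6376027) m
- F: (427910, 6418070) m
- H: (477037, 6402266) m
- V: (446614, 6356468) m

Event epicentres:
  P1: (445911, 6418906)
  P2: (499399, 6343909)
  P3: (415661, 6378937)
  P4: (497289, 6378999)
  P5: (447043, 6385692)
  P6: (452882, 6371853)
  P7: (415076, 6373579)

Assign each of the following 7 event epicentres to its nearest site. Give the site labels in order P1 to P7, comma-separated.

P1 → F (d²=324734897.00)
P2 → J (d²=903125716.00)
P3 → V (d²=1462944170.00)
P4 → J (d²=39459796.00)
P5 → V (d²=854226217.00)
P6 → V (d²=275986049.00)
P7 → V (d²=1287431765.00)

F, J, V, J, V, V, V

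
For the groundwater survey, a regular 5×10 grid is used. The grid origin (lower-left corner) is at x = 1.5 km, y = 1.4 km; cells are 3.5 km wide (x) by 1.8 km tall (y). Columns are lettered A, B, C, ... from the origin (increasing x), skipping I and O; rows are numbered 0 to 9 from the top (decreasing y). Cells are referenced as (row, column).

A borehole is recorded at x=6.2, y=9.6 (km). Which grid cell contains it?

Column index: ⌊(6.2 − 1.5) / 3.5⌋ = ⌊1.343⌋ = 1 → column B
Row offset from origin: ⌊(9.6 − 1.4) / 1.8⌋ = ⌊4.556⌋ = 4 → row 5 (counted from top)

(5, B)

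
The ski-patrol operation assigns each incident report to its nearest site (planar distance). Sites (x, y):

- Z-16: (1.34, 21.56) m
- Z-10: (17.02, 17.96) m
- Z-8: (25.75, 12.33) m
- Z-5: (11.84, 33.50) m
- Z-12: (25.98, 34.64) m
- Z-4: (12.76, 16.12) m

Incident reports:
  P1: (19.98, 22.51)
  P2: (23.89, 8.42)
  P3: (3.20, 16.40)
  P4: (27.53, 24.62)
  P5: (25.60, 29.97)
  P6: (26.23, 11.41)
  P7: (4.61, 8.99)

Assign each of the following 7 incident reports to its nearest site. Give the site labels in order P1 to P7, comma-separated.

P1 → Z-10 (d²=29.46)
P2 → Z-8 (d²=18.75)
P3 → Z-16 (d²=30.09)
P4 → Z-12 (d²=102.80)
P5 → Z-12 (d²=21.95)
P6 → Z-8 (d²=1.08)
P7 → Z-4 (d²=117.26)

Z-10, Z-8, Z-16, Z-12, Z-12, Z-8, Z-4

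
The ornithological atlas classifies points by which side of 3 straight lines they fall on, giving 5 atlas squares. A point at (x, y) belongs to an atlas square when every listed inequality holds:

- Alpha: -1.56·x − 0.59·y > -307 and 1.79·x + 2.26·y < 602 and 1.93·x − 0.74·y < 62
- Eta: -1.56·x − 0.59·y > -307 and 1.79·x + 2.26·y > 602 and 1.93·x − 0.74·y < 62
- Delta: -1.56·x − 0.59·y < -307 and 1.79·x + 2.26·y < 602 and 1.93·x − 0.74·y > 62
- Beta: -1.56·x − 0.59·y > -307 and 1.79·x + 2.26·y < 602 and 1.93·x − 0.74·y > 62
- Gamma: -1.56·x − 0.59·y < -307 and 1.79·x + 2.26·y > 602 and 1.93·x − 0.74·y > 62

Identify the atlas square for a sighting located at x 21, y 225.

-1.56·21 − 0.59·225 = -165.510, which is > -307
1.79·21 + 2.26·225 = 546.090, which is < 602
1.93·21 − 0.74·225 = -125.970, which is < 62
This sign pattern matches Alpha.

Alpha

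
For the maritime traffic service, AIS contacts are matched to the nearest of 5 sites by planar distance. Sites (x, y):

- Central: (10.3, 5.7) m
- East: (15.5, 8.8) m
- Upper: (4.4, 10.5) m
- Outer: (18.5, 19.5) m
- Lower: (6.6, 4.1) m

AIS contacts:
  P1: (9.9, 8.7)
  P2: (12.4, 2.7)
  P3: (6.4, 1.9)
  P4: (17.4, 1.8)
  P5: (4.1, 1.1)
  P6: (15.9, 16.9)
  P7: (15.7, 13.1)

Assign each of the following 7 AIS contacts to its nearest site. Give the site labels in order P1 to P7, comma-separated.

P1 → Central (d²=9.16)
P2 → Central (d²=13.41)
P3 → Lower (d²=4.88)
P4 → East (d²=52.61)
P5 → Lower (d²=15.25)
P6 → Outer (d²=13.52)
P7 → East (d²=18.53)

Central, Central, Lower, East, Lower, Outer, East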